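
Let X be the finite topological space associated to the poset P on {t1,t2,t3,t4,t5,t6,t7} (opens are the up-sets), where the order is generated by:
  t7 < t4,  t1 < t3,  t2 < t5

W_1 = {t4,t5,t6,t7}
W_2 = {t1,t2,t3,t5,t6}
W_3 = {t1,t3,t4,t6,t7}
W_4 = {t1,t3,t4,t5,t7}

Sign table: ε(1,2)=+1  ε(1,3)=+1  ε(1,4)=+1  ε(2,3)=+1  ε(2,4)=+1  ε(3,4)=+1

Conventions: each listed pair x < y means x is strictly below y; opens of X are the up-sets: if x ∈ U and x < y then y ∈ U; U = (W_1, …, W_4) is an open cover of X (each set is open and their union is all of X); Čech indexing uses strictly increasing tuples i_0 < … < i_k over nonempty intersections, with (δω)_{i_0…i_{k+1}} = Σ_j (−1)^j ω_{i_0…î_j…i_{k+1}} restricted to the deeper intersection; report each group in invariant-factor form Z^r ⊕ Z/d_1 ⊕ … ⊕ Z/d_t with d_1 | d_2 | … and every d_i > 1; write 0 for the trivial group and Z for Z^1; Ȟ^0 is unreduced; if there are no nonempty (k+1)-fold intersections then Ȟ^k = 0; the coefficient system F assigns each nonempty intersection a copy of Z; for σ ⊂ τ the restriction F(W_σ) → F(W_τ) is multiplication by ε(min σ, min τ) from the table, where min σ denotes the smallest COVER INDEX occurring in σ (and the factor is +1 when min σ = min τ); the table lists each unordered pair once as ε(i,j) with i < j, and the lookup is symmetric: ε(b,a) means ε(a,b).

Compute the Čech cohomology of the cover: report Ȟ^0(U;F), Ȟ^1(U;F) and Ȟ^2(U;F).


Ȟ^0 = Z, Ȟ^1 = 0, Ȟ^2 = Z

nerve of the cover:
  W12={t5,t6} W13={t4,t6,t7} W14={t4,t5,t7} W23={t1,t3,t6} W24={t1,t3,t5} W34={t1,t3,t4,t7}
  W123={t6} W124={t5} W134={t4,t7} W234={t1,t3}
C dims 4,6,4; δ0: rk 3, SNF 1^3; δ1: rk 3, SNF 1^3
Ȟ^0 = (4 − 3) − 0 = 1, so Ȟ^0 ≅ Z
Ȟ^1 = (6 − 3) − 3 = 0, so Ȟ^1 ≅ 0
Ȟ^2 = (4 − 0) − 3 = 1, so Ȟ^2 ≅ Z


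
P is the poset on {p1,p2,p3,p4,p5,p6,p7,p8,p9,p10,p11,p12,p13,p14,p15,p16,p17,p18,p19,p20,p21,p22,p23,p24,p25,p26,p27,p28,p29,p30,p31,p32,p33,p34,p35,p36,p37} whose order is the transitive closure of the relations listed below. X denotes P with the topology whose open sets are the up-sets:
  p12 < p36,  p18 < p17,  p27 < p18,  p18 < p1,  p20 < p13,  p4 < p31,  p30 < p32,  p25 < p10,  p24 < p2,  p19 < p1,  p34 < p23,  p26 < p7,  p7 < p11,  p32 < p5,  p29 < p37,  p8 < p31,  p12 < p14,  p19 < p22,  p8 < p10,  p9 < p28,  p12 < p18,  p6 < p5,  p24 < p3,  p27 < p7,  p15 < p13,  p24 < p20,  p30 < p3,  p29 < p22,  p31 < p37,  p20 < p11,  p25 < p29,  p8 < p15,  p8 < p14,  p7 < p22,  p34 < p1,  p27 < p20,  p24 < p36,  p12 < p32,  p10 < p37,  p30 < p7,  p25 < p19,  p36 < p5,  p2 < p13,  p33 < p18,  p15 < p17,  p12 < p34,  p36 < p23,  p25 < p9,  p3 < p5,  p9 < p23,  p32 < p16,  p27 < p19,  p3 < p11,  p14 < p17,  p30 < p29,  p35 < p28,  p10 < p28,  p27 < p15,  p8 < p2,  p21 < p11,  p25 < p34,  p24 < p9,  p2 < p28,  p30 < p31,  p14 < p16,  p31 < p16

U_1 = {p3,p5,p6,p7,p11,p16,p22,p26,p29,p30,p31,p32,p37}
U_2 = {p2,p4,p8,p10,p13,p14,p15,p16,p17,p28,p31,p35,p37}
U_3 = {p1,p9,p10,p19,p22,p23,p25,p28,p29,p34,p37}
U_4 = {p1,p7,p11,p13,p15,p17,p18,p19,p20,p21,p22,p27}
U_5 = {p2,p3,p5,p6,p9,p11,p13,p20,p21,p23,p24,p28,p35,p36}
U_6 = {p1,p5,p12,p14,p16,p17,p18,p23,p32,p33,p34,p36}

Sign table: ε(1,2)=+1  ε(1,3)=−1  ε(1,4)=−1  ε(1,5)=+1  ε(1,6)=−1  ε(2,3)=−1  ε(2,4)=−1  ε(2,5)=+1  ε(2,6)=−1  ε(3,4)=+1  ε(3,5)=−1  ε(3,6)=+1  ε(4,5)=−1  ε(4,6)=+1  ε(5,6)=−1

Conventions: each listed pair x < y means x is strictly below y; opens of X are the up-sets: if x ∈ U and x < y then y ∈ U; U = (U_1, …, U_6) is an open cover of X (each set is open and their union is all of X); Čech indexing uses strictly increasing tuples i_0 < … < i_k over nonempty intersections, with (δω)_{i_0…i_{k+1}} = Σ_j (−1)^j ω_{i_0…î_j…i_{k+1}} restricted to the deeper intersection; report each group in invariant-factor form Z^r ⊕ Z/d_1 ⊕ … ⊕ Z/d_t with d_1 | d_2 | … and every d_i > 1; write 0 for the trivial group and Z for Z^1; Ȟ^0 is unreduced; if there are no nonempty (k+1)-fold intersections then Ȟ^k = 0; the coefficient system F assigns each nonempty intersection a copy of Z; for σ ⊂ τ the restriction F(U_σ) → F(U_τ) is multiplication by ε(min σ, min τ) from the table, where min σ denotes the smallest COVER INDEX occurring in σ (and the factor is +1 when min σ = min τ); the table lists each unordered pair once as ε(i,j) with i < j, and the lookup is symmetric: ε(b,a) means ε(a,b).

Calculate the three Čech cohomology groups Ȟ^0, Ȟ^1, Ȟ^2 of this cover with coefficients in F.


intersection data:
  U12={p16,p31,p37} U13={p22,p29,p37} U14={p7,p11,p22} U15={p3,p5,p6,p11} U16={p5,p16,p32} U23={p10,p28,p37} U24={p13,p15,p17} U25={p2,p13,p28,p35} U26={p14,p16,p17} U34={p1,p19,p22} U35={p9,p23,p28} U36={p1,p23,p34} U45={p11,p13,p20,p21} U46={p1,p17,p18} U56={p5,p23,p36}
  U123={p37} U126={p16} U134={p22} U145={p11} U156={p5} U235={p28} U245={p13} U246={p17} U346={p1} U356={p23}
C dims 6,15,10; δ0: rk 5, SNF 1^5; δ1: rk 10, SNF 1^9·2
Ȟ^0 = (6 − 5) − 0 = 1, so Ȟ^0 ≅ Z
Ȟ^1 = (15 − 10) − 5 = 0, so Ȟ^1 ≅ 0
Ȟ^2 = (10 − 0) − 10 = 0 plus torsion [2], so Ȟ^2 ≅ Z/2

Ȟ^0 ≅ Z,  Ȟ^1 ≅ 0,  Ȟ^2 ≅ Z/2


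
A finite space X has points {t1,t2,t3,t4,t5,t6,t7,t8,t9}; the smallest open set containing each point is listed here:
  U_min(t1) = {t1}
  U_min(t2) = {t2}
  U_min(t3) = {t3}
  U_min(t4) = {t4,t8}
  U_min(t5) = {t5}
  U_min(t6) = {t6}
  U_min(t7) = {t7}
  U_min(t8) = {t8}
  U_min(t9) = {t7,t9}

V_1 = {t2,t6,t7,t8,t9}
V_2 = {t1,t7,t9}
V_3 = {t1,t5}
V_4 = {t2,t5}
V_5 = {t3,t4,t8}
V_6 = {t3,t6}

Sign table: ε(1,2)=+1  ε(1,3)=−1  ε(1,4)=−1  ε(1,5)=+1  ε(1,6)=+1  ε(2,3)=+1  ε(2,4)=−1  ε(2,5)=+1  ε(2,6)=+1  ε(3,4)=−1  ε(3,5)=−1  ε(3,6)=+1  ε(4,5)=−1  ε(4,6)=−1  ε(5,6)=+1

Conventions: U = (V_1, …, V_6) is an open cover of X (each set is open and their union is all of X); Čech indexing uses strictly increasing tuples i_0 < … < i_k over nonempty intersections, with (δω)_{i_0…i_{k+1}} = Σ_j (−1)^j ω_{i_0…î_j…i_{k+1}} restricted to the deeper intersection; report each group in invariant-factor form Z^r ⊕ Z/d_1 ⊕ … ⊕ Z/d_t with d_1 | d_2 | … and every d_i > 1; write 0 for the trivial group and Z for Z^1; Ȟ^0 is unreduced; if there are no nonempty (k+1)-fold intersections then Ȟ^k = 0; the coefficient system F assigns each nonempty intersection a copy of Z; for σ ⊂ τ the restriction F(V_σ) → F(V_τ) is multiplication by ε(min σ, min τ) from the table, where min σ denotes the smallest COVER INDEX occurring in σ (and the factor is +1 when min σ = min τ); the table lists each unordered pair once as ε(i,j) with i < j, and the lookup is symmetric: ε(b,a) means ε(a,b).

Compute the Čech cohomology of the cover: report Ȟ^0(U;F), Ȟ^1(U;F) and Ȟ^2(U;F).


nonempty overlaps:
  V12={t7,t9} V14={t2} V15={t8} V16={t6} V23={t1} V34={t5} V56={t3}
C dims 6,7; δ0: rk 5, SNF 1^5
degree 0: 6−5−0 = 1 → Ȟ^0 ≅ Z
degree 1: 7−0−5 = 2 → Ȟ^1 ≅ Z^2
degree 2: 0−0−0 = 0 → Ȟ^2 ≅ 0

Ȟ^0 = Z,  Ȟ^1 = Z^2,  Ȟ^2 = 0


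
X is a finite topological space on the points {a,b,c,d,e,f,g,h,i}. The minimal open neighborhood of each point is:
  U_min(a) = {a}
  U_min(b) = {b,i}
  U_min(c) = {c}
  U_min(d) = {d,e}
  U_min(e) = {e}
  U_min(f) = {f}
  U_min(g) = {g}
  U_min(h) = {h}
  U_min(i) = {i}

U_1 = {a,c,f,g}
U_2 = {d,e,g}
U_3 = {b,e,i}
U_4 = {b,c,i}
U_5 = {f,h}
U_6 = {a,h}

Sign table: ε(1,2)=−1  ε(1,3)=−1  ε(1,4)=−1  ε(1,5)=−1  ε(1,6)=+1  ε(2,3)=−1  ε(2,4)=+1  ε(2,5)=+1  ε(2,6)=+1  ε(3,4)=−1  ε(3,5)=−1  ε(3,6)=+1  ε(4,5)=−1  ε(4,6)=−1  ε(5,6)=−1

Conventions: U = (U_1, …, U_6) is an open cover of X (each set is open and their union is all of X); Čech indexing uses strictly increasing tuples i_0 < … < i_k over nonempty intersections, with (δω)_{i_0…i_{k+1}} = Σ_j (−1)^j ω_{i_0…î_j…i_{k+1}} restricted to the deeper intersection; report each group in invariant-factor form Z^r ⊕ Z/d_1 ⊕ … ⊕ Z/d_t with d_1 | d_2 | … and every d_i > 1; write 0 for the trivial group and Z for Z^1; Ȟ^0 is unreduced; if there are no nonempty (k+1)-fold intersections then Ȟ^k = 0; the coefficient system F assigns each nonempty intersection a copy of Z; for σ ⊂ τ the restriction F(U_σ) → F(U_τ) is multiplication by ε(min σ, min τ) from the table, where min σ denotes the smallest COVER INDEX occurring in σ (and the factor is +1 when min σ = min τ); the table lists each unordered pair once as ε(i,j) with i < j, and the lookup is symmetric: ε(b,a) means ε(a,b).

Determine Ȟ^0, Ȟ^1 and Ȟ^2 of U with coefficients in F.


Ȟ^0(U;F) ≅ Z, Ȟ^1(U;F) ≅ Z^2 and Ȟ^2(U;F) ≅ 0

nonempty intersections:
  U12={g} U14={c} U15={f} U16={a} U23={e} U34={b,i} U56={h}
C dims 6,7; δ0: rk 5, SNF 1^5
Ȟ^0: (6−5)−0=1 ⇒ Z
Ȟ^1: (7−0)−5=2 ⇒ Z^2
Ȟ^2: (0−0)−0=0 ⇒ 0


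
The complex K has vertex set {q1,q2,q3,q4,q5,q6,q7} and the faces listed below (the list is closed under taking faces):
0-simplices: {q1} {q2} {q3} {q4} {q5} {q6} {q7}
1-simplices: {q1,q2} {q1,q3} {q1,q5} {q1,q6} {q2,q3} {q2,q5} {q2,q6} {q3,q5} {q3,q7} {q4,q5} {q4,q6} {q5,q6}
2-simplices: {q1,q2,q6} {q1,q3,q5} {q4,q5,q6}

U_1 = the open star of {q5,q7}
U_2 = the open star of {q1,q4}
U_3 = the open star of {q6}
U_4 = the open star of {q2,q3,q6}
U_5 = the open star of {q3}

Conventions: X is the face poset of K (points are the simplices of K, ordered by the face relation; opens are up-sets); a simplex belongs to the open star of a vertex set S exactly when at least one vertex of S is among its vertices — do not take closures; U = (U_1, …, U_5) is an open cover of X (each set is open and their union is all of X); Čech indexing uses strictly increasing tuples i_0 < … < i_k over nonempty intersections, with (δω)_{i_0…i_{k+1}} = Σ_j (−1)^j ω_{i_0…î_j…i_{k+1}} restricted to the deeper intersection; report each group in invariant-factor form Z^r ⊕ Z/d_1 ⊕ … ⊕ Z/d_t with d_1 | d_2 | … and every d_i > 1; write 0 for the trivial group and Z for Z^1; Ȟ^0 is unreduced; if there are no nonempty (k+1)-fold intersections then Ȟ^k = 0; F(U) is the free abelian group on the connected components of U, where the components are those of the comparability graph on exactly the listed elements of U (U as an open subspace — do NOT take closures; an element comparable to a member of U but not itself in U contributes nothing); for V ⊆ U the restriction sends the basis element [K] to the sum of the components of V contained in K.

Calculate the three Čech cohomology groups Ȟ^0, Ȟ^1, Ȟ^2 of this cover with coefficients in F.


cover nerve:
  U1={{q5},{q7},{q1,q5},{q2,q5},{q3,q5},{q3,q7},{q4,q5},{q5,q6},{q1,q3,q5},{q4,q5,q6}} U2={{q1},{q4},{q1,q2},{q1,q3},{q1,q5},{q1,q6},{q4,q5},{q4,q6},{q1,q2,q6},{q1,q3,q5},{q4,q5,q6}} U3={{q6},{q1,q6},{q2,q6},{q4,q6},{q5,q6},{q1,q2,q6},{q4,q5,q6}} U4={{q2},{q3},{q6},{q1,q2},{q1,q3},{q1,q6},{q2,q3},{q2,q5},{q2,q6},{q3,q5},{q3,q7},{q4,q6},{q5,q6},{q1,q2,q6},{q1,q3,q5},{q4,q5,q6}} U5={{q3},{q1,q3},{q2,q3},{q3,q5},{q3,q7},{q1,q3,q5}}
  U12={{q1,q5},{q4,q5},{q1,q3,q5},{q4,q5,q6}} U13={{q5,q6},{q4,q5,q6}} U14={{q2,q5},{q3,q5},{q3,q7},{q5,q6},{q1,q3,q5},{q4,q5,q6}} U15={{q3,q5},{q3,q7},{q1,q3,q5}} U23={{q1,q6},{q4,q6},{q1,q2,q6},{q4,q5,q6}} U24={{q1,q2},{q1,q3},{q1,q6},{q4,q6},{q1,q2,q6},{q1,q3,q5},{q4,q5,q6}} U25={{q1,q3},{q1,q3,q5}} U34={{q6},{q1,q6},{q2,q6},{q4,q6},{q5,q6},{q1,q2,q6},{q4,q5,q6}} U45={{q3},{q1,q3},{q2,q3},{q3,q5},{q3,q7},{q1,q3,q5}}
  U123={{q4,q5,q6}} U124={{q1,q3,q5},{q4,q5,q6}} U125={{q1,q3,q5}} U134={{q5,q6},{q4,q5,q6}} U145={{q3,q5},{q3,q7},{q1,q3,q5}} U234={{q1,q6},{q4,q6},{q1,q2,q6},{q4,q5,q6}} U245={{q1,q3},{q1,q3,q5}}
  U1234={{q4,q5,q6}} U1245={{q1,q3,q5}}
components per intersection:
  U1: {{q5},{q1,q5},{q2,q5},{q3,q5},{q4,q5},{q5,q6},{q1,q3,q5},{q4,q5,q6}} {{q7},{q3,q7}}
  U2: {{q1},{q1,q2},{q1,q3},{q1,q5},{q1,q6},{q1,q2,q6},{q1,q3,q5}} {{q4},{q4,q5},{q4,q6},{q4,q5,q6}}
  U3: {{q6},{q1,q6},{q2,q6},{q4,q6},{q5,q6},{q1,q2,q6},{q4,q5,q6}}
  U4: {{q2},{q3},{q6},{q1,q2},{q1,q3},{q1,q6},{q2,q3},{q2,q5},{q2,q6},{q3,q5},{q3,q7},{q4,q6},{q5,q6},{q1,q2,q6},{q1,q3,q5},{q4,q5,q6}}
  U5: {{q3},{q1,q3},{q2,q3},{q3,q5},{q3,q7},{q1,q3,q5}}
  U12: {{q1,q5},{q1,q3,q5}} {{q4,q5},{q4,q5,q6}}
  U13: {{q5,q6},{q4,q5,q6}}
  U14: {{q2,q5}} {{q3,q5},{q1,q3,q5}} {{q3,q7}} {{q5,q6},{q4,q5,q6}}
  U15: {{q3,q5},{q1,q3,q5}} {{q3,q7}}
  U23: {{q1,q6},{q1,q2,q6}} {{q4,q6},{q4,q5,q6}}
  U24: {{q1,q2},{q1,q6},{q1,q2,q6}} {{q1,q3},{q1,q3,q5}} {{q4,q6},{q4,q5,q6}}
  U25: {{q1,q3},{q1,q3,q5}}
  U34: {{q6},{q1,q6},{q2,q6},{q4,q6},{q5,q6},{q1,q2,q6},{q4,q5,q6}}
  U45: {{q3},{q1,q3},{q2,q3},{q3,q5},{q3,q7},{q1,q3,q5}}
  U123: {{q4,q5,q6}}
  U124: {{q1,q3,q5}} {{q4,q5,q6}}
  U125: {{q1,q3,q5}}
  U134: {{q5,q6},{q4,q5,q6}}
  U145: {{q3,q5},{q1,q3,q5}} {{q3,q7}}
  U234: {{q1,q6},{q1,q2,q6}} {{q4,q6},{q4,q5,q6}}
  U245: {{q1,q3},{q1,q3,q5}}
  U1234: {{q4,q5,q6}}
  U1245: {{q1,q3,q5}}
C dims 7,17,10,2; δ0: rk 6, SNF 1^6; δ1: rk 8, SNF 1^8; δ2: rk 2, SNF 1^2
Ȟ^0: (7−6)−0=1 ⇒ Z
Ȟ^1: (17−8)−6=3 ⇒ Z^3
Ȟ^2: (10−2)−8=0 ⇒ 0

Ȟ^0 ≅ Z, Ȟ^1 ≅ Z^3 and Ȟ^2 ≅ 0


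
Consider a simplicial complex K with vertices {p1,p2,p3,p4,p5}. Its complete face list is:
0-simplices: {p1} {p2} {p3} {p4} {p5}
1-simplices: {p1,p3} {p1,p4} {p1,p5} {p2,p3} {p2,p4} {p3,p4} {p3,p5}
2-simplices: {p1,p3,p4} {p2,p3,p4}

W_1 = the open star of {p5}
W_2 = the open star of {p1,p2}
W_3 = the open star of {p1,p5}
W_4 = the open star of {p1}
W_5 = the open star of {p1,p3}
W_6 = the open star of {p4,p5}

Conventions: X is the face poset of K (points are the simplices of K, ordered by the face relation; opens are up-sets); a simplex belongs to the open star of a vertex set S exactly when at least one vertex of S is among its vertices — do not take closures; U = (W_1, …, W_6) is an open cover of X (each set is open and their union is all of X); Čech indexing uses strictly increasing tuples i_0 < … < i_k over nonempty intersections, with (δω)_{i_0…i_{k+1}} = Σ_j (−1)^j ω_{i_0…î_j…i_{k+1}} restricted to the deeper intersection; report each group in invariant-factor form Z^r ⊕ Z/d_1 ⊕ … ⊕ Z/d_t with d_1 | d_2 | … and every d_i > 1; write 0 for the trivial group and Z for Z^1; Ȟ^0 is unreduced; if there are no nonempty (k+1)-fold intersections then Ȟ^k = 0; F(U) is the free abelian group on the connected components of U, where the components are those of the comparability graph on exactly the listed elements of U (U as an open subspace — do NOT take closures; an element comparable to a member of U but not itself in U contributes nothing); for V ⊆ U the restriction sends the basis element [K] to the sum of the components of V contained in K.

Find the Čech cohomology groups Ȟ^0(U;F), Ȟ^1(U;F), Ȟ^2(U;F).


nonempty overlaps:
  W1={{p5},{p1,p5},{p3,p5}} W2={{p1},{p2},{p1,p3},{p1,p4},{p1,p5},{p2,p3},{p2,p4},{p1,p3,p4},{p2,p3,p4}} W3={{p1},{p5},{p1,p3},{p1,p4},{p1,p5},{p3,p5},{p1,p3,p4}} W4={{p1},{p1,p3},{p1,p4},{p1,p5},{p1,p3,p4}} W5={{p1},{p3},{p1,p3},{p1,p4},{p1,p5},{p2,p3},{p3,p4},{p3,p5},{p1,p3,p4},{p2,p3,p4}} W6={{p4},{p5},{p1,p4},{p1,p5},{p2,p4},{p3,p4},{p3,p5},{p1,p3,p4},{p2,p3,p4}}
  W12={{p1,p5}} W13={{p5},{p1,p5},{p3,p5}} W14={{p1,p5}} W15={{p1,p5},{p3,p5}} W16={{p5},{p1,p5},{p3,p5}} W23={{p1},{p1,p3},{p1,p4},{p1,p5},{p1,p3,p4}} W24={{p1},{p1,p3},{p1,p4},{p1,p5},{p1,p3,p4}} W25={{p1},{p1,p3},{p1,p4},{p1,p5},{p2,p3},{p1,p3,p4},{p2,p3,p4}} W26={{p1,p4},{p1,p5},{p2,p4},{p1,p3,p4},{p2,p3,p4}} W34={{p1},{p1,p3},{p1,p4},{p1,p5},{p1,p3,p4}} W35={{p1},{p1,p3},{p1,p4},{p1,p5},{p3,p5},{p1,p3,p4}} W36={{p5},{p1,p4},{p1,p5},{p3,p5},{p1,p3,p4}} W45={{p1},{p1,p3},{p1,p4},{p1,p5},{p1,p3,p4}} W46={{p1,p4},{p1,p5},{p1,p3,p4}} W56={{p1,p4},{p1,p5},{p3,p4},{p3,p5},{p1,p3,p4},{p2,p3,p4}}
  W123={{p1,p5}} W124={{p1,p5}} W125={{p1,p5}} W126={{p1,p5}} W134={{p1,p5}} W135={{p1,p5},{p3,p5}} W136={{p5},{p1,p5},{p3,p5}} W145={{p1,p5}} W146={{p1,p5}} W156={{p1,p5},{p3,p5}} W234={{p1},{p1,p3},{p1,p4},{p1,p5},{p1,p3,p4}} W235={{p1},{p1,p3},{p1,p4},{p1,p5},{p1,p3,p4}} W236={{p1,p4},{p1,p5},{p1,p3,p4}} W245={{p1},{p1,p3},{p1,p4},{p1,p5},{p1,p3,p4}} W246={{p1,p4},{p1,p5},{p1,p3,p4}} W256={{p1,p4},{p1,p5},{p1,p3,p4},{p2,p3,p4}} W345={{p1},{p1,p3},{p1,p4},{p1,p5},{p1,p3,p4}} W346={{p1,p4},{p1,p5},{p1,p3,p4}} W356={{p1,p4},{p1,p5},{p3,p5},{p1,p3,p4}} W456={{p1,p4},{p1,p5},{p1,p3,p4}}
  W1234={{p1,p5}} W1235={{p1,p5}} W1236={{p1,p5}} W1245={{p1,p5}} W1246={{p1,p5}} W1256={{p1,p5}} W1345={{p1,p5}} W1346={{p1,p5}} W1356={{p1,p5},{p3,p5}} W1456={{p1,p5}} W2345={{p1},{p1,p3},{p1,p4},{p1,p5},{p1,p3,p4}} W2346={{p1,p4},{p1,p5},{p1,p3,p4}} W2356={{p1,p4},{p1,p5},{p1,p3,p4}} W2456={{p1,p4},{p1,p5},{p1,p3,p4}} W3456={{p1,p4},{p1,p5},{p1,p3,p4}}
  W12345={{p1,p5}} W12346={{p1,p5}} W12356={{p1,p5}} W12456={{p1,p5}} W13456={{p1,p5}} W23456={{p1,p4},{p1,p5},{p1,p3,p4}}
  W123456={{p1,p5}}
components per intersection:
  W1: {{p5},{p1,p5},{p3,p5}}
  W2: {{p1},{p1,p3},{p1,p4},{p1,p5},{p1,p3,p4}} {{p2},{p2,p3},{p2,p4},{p2,p3,p4}}
  W3: {{p1},{p5},{p1,p3},{p1,p4},{p1,p5},{p3,p5},{p1,p3,p4}}
  W4: {{p1},{p1,p3},{p1,p4},{p1,p5},{p1,p3,p4}}
  W5: {{p1},{p3},{p1,p3},{p1,p4},{p1,p5},{p2,p3},{p3,p4},{p3,p5},{p1,p3,p4},{p2,p3,p4}}
  W6: {{p4},{p1,p4},{p2,p4},{p3,p4},{p1,p3,p4},{p2,p3,p4}} {{p5},{p1,p5},{p3,p5}}
  W12: {{p1,p5}}
  W13: {{p5},{p1,p5},{p3,p5}}
  W14: {{p1,p5}}
  W15: {{p1,p5}} {{p3,p5}}
  W16: {{p5},{p1,p5},{p3,p5}}
  W23: {{p1},{p1,p3},{p1,p4},{p1,p5},{p1,p3,p4}}
  W24: {{p1},{p1,p3},{p1,p4},{p1,p5},{p1,p3,p4}}
  W25: {{p1},{p1,p3},{p1,p4},{p1,p5},{p1,p3,p4}} {{p2,p3},{p2,p3,p4}}
  W26: {{p1,p4},{p1,p3,p4}} {{p1,p5}} {{p2,p4},{p2,p3,p4}}
  W34: {{p1},{p1,p3},{p1,p4},{p1,p5},{p1,p3,p4}}
  W35: {{p1},{p1,p3},{p1,p4},{p1,p5},{p1,p3,p4}} {{p3,p5}}
  W36: {{p5},{p1,p5},{p3,p5}} {{p1,p4},{p1,p3,p4}}
  W45: {{p1},{p1,p3},{p1,p4},{p1,p5},{p1,p3,p4}}
  W46: {{p1,p4},{p1,p3,p4}} {{p1,p5}}
  W56: {{p1,p4},{p3,p4},{p1,p3,p4},{p2,p3,p4}} {{p1,p5}} {{p3,p5}}
  W123: {{p1,p5}}
  W124: {{p1,p5}}
  W125: {{p1,p5}}
  W126: {{p1,p5}}
  W134: {{p1,p5}}
  W135: {{p1,p5}} {{p3,p5}}
  W136: {{p5},{p1,p5},{p3,p5}}
  W145: {{p1,p5}}
  W146: {{p1,p5}}
  W156: {{p1,p5}} {{p3,p5}}
  W234: {{p1},{p1,p3},{p1,p4},{p1,p5},{p1,p3,p4}}
  W235: {{p1},{p1,p3},{p1,p4},{p1,p5},{p1,p3,p4}}
  W236: {{p1,p4},{p1,p3,p4}} {{p1,p5}}
  W245: {{p1},{p1,p3},{p1,p4},{p1,p5},{p1,p3,p4}}
  W246: {{p1,p4},{p1,p3,p4}} {{p1,p5}}
  W256: {{p1,p4},{p1,p3,p4}} {{p1,p5}} {{p2,p3,p4}}
  W345: {{p1},{p1,p3},{p1,p4},{p1,p5},{p1,p3,p4}}
  W346: {{p1,p4},{p1,p3,p4}} {{p1,p5}}
  W356: {{p1,p4},{p1,p3,p4}} {{p1,p5}} {{p3,p5}}
  W456: {{p1,p4},{p1,p3,p4}} {{p1,p5}}
  W1234: {{p1,p5}}
  W1235: {{p1,p5}}
  W1236: {{p1,p5}}
  W1245: {{p1,p5}}
  W1246: {{p1,p5}}
  W1256: {{p1,p5}}
  W1345: {{p1,p5}}
  W1346: {{p1,p5}}
  W1356: {{p1,p5}} {{p3,p5}}
  W1456: {{p1,p5}}
  W2345: {{p1},{p1,p3},{p1,p4},{p1,p5},{p1,p3,p4}}
  W2346: {{p1,p4},{p1,p3,p4}} {{p1,p5}}
  W2356: {{p1,p4},{p1,p3,p4}} {{p1,p5}}
  W2456: {{p1,p4},{p1,p3,p4}} {{p1,p5}}
  W3456: {{p1,p4},{p1,p3,p4}} {{p1,p5}}
  W12345: {{p1,p5}}
  W12346: {{p1,p5}}
  W12356: {{p1,p5}}
  W12456: {{p1,p5}}
  W13456: {{p1,p5}}
  W23456: {{p1,p4},{p1,p3,p4}} {{p1,p5}}
  W123456: {{p1,p5}}
C dims 8,24,30,20; δ0: rk 7, SNF 1^7; δ1: rk 16, SNF 1^16; δ2: rk 14, SNF 1^14
degree 0: 8−7−0 = 1 → Ȟ^0 ≅ Z
degree 1: 24−16−7 = 1 → Ȟ^1 ≅ Z
degree 2: 30−14−16 = 0 → Ȟ^2 ≅ 0

Ȟ^0 = Z, Ȟ^1 = Z, Ȟ^2 = 0


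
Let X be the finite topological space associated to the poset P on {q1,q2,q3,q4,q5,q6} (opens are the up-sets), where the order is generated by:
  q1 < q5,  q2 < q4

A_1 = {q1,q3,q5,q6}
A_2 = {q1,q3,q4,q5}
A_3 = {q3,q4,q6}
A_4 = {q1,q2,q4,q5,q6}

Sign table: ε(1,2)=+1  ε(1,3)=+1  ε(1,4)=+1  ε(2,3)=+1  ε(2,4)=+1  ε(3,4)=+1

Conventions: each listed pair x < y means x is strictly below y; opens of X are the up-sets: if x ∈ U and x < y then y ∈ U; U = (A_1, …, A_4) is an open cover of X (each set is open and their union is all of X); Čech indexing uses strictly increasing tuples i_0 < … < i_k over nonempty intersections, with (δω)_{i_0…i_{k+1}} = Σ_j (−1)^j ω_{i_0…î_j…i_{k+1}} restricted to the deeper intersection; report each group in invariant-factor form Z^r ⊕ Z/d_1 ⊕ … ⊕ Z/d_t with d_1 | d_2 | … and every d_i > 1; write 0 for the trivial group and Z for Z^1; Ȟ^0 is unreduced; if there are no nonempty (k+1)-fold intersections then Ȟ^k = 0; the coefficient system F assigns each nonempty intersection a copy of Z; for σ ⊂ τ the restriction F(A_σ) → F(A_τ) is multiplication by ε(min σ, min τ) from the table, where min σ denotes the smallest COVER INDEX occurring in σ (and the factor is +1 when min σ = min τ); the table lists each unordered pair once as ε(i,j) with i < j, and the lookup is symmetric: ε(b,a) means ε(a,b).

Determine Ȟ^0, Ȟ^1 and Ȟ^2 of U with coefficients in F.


nonempty intersections:
  A12={q1,q3,q5} A13={q3,q6} A14={q1,q5,q6} A23={q3,q4} A24={q1,q4,q5} A34={q4,q6}
  A123={q3} A124={q1,q5} A134={q6} A234={q4}
C dims 4,6,4; δ0: rk 3, SNF 1^3; δ1: rk 3, SNF 1^3
Ȟ^0: (4−3)−0=1 ⇒ Z
Ȟ^1: (6−3)−3=0 ⇒ 0
Ȟ^2: (4−0)−3=1 ⇒ Z

Ȟ^0(U;F) ≅ Z,  Ȟ^1(U;F) ≅ 0,  Ȟ^2(U;F) ≅ Z


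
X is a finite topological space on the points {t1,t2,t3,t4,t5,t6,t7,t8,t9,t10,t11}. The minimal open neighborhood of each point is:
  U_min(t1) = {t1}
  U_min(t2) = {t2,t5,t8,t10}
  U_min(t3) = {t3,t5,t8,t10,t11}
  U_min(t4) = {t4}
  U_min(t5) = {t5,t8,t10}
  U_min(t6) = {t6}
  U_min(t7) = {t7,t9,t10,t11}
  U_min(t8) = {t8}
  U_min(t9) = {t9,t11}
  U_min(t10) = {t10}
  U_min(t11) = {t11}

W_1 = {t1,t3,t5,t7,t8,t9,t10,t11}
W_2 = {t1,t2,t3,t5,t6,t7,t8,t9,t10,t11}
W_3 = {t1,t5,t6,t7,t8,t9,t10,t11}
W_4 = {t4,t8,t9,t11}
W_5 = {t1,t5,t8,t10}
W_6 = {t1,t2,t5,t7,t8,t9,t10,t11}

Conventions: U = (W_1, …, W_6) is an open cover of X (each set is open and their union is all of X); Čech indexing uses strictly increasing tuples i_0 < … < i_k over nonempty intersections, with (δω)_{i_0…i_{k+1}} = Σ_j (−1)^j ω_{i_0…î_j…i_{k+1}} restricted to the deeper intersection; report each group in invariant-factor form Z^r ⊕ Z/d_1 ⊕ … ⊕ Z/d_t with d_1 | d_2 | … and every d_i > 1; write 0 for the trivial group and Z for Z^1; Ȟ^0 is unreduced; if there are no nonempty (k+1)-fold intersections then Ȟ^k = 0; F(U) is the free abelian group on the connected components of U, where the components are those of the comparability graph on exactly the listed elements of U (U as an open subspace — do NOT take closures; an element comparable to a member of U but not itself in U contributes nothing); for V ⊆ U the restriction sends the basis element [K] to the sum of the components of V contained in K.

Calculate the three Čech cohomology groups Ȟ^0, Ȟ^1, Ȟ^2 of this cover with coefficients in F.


Ȟ^0(U;F) ≅ Z^4, Ȟ^1(U;F) ≅ 0, Ȟ^2(U;F) ≅ 0

nonempty intersections:
  W12={t1,t3,t5,t7,t8,t9,t10,t11} W13={t1,t5,t7,t8,t9,t10,t11} W14={t8,t9,t11} W15={t1,t5,t8,t10} W16={t1,t5,t7,t8,t9,t10,t11} W23={t1,t5,t6,t7,t8,t9,t10,t11} W24={t8,t9,t11} W25={t1,t5,t8,t10} W26={t1,t2,t5,t7,t8,t9,t10,t11} W34={t8,t9,t11} W35={t1,t5,t8,t10} W36={t1,t5,t7,t8,t9,t10,t11} W45={t8} W46={t8,t9,t11} W56={t1,t5,t8,t10}
  W123={t1,t5,t7,t8,t9,t10,t11} W124={t8,t9,t11} W125={t1,t5,t8,t10} W126={t1,t5,t7,t8,t9,t10,t11} W134={t8,t9,t11} W135={t1,t5,t8,t10} W136={t1,t5,t7,t8,t9,t10,t11} W145={t8} W146={t8,t9,t11} W156={t1,t5,t8,t10} W234={t8,t9,t11} W235={t1,t5,t8,t10} W236={t1,t5,t7,t8,t9,t10,t11} W245={t8} W246={t8,t9,t11} W256={t1,t5,t8,t10} W345={t8} W346={t8,t9,t11} W356={t1,t5,t8,t10} W456={t8}
  W1234={t8,t9,t11} W1235={t1,t5,t8,t10} W1236={t1,t5,t7,t8,t9,t10,t11} W1245={t8} W1246={t8,t9,t11} W1256={t1,t5,t8,t10} W1345={t8} W1346={t8,t9,t11} W1356={t1,t5,t8,t10} W1456={t8} W2345={t8} W2346={t8,t9,t11} W2356={t1,t5,t8,t10} W2456={t8} W3456={t8}
  W12345={t8} W12346={t8,t9,t11} W12356={t1,t5,t8,t10} W12456={t8} W13456={t8} W23456={t8}
  W123456={t8}
components per intersection:
  W1: {t1} {t3,t5,t7,t8,t9,t10,t11}
  W2: {t1} {t2,t3,t5,t7,t8,t9,t10,t11} {t6}
  W3: {t1} {t5,t7,t8,t9,t10,t11} {t6}
  W4: {t4} {t8} {t9,t11}
  W5: {t1} {t5,t8,t10}
  W6: {t1} {t2,t5,t7,t8,t9,t10,t11}
  W12: {t1} {t3,t5,t7,t8,t9,t10,t11}
  W13: {t1} {t5,t7,t8,t9,t10,t11}
  W14: {t8} {t9,t11}
  W15: {t1} {t5,t8,t10}
  W16: {t1} {t5,t7,t8,t9,t10,t11}
  W23: {t1} {t5,t7,t8,t9,t10,t11} {t6}
  W24: {t8} {t9,t11}
  W25: {t1} {t5,t8,t10}
  W26: {t1} {t2,t5,t7,t8,t9,t10,t11}
  W34: {t8} {t9,t11}
  W35: {t1} {t5,t8,t10}
  W36: {t1} {t5,t7,t8,t9,t10,t11}
  W45: {t8}
  W46: {t8} {t9,t11}
  W56: {t1} {t5,t8,t10}
  W123: {t1} {t5,t7,t8,t9,t10,t11}
  W124: {t8} {t9,t11}
  W125: {t1} {t5,t8,t10}
  W126: {t1} {t5,t7,t8,t9,t10,t11}
  W134: {t8} {t9,t11}
  W135: {t1} {t5,t8,t10}
  W136: {t1} {t5,t7,t8,t9,t10,t11}
  W145: {t8}
  W146: {t8} {t9,t11}
  W156: {t1} {t5,t8,t10}
  W234: {t8} {t9,t11}
  W235: {t1} {t5,t8,t10}
  W236: {t1} {t5,t7,t8,t9,t10,t11}
  W245: {t8}
  W246: {t8} {t9,t11}
  W256: {t1} {t5,t8,t10}
  W345: {t8}
  W346: {t8} {t9,t11}
  W356: {t1} {t5,t8,t10}
  W456: {t8}
  W1234: {t8} {t9,t11}
  W1235: {t1} {t5,t8,t10}
  W1236: {t1} {t5,t7,t8,t9,t10,t11}
  W1245: {t8}
  W1246: {t8} {t9,t11}
  W1256: {t1} {t5,t8,t10}
  W1345: {t8}
  W1346: {t8} {t9,t11}
  W1356: {t1} {t5,t8,t10}
  W1456: {t8}
  W2345: {t8}
  W2346: {t8} {t9,t11}
  W2356: {t1} {t5,t8,t10}
  W2456: {t8}
  W3456: {t8}
  W12345: {t8}
  W12346: {t8} {t9,t11}
  W12356: {t1} {t5,t8,t10}
  W12456: {t8}
  W13456: {t8}
  W23456: {t8}
  W123456: {t8}
C dims 15,30,36,24; δ0: rk 11, SNF 1^11; δ1: rk 19, SNF 1^19; δ2: rk 17, SNF 1^17
Ȟ^0: (15−11)−0=4 ⇒ Z^4
Ȟ^1: (30−19)−11=0 ⇒ 0
Ȟ^2: (36−17)−19=0 ⇒ 0


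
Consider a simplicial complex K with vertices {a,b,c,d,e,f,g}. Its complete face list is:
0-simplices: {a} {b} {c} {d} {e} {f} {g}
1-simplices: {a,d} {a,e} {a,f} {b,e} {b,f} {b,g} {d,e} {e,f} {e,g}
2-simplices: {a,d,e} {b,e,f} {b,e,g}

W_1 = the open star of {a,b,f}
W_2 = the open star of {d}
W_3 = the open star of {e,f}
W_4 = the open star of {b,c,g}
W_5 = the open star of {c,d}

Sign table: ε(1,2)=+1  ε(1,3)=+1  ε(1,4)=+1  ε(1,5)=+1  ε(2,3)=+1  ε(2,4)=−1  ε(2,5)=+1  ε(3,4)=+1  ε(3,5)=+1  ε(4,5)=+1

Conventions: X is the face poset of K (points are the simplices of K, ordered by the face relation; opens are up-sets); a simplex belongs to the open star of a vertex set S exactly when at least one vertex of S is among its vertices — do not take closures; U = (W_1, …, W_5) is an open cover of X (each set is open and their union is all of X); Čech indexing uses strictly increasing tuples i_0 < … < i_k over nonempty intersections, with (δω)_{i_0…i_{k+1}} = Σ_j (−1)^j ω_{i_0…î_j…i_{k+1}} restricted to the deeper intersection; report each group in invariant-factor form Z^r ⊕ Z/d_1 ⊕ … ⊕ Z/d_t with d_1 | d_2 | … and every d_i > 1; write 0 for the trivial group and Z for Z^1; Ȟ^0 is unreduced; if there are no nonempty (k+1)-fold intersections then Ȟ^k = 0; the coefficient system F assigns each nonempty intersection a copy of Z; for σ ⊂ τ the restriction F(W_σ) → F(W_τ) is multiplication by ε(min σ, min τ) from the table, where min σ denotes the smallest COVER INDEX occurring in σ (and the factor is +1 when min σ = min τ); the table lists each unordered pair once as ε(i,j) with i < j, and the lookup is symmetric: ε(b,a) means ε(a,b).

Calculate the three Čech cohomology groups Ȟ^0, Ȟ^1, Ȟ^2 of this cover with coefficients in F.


Ȟ^0 ≅ Z, Ȟ^1 ≅ Z, Ȟ^2 ≅ 0

nerve simplices:
  W1={{a},{b},{f},{a,d},{a,e},{a,f},{b,e},{b,f},{b,g},{e,f},{a,d,e},{b,e,f},{b,e,g}} W2={{d},{a,d},{d,e},{a,d,e}} W3={{e},{f},{a,e},{a,f},{b,e},{b,f},{d,e},{e,f},{e,g},{a,d,e},{b,e,f},{b,e,g}} W4={{b},{c},{g},{b,e},{b,f},{b,g},{e,g},{b,e,f},{b,e,g}} W5={{c},{d},{a,d},{d,e},{a,d,e}}
  W12={{a,d},{a,d,e}} W13={{f},{a,e},{a,f},{b,e},{b,f},{e,f},{a,d,e},{b,e,f},{b,e,g}} W14={{b},{b,e},{b,f},{b,g},{b,e,f},{b,e,g}} W15={{a,d},{a,d,e}} W23={{d,e},{a,d,e}} W25={{d},{a,d},{d,e},{a,d,e}} W34={{b,e},{b,f},{e,g},{b,e,f},{b,e,g}} W35={{d,e},{a,d,e}} W45={{c}}
  W123={{a,d,e}} W125={{a,d},{a,d,e}} W134={{b,e},{b,f},{b,e,f},{b,e,g}} W135={{a,d,e}} W235={{d,e},{a,d,e}}
  W1235={{a,d,e}}
C dims 5,9,5,1; δ0: rk 4, SNF 1^4; δ1: rk 4, SNF 1^4; δ2: rk 1, SNF 1^1
degree 0: 5−4−0 = 1 → Ȟ^0 ≅ Z
degree 1: 9−4−4 = 1 → Ȟ^1 ≅ Z
degree 2: 5−1−4 = 0 → Ȟ^2 ≅ 0


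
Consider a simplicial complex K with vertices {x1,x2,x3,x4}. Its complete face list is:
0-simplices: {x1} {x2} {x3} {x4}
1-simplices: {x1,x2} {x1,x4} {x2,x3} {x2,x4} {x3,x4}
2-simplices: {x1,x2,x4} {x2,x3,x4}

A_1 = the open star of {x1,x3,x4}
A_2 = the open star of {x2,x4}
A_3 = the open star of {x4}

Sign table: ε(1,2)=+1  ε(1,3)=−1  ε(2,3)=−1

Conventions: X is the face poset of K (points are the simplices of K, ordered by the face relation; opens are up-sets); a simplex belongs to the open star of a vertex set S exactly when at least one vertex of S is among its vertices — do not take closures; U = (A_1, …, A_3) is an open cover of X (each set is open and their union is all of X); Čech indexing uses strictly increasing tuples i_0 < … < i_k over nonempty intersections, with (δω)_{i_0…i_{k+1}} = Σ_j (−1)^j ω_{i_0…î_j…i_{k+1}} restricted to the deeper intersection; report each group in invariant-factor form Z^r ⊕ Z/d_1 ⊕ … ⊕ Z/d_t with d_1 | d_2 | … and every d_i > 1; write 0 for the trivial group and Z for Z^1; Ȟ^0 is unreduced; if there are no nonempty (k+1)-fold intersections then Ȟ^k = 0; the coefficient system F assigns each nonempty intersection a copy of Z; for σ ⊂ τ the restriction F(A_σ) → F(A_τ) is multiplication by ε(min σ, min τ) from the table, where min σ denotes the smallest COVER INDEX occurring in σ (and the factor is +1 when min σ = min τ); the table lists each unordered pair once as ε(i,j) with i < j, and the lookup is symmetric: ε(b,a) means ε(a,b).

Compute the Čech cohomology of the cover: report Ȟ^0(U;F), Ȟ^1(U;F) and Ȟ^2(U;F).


nonempty intersections:
  A1={{x1},{x3},{x4},{x1,x2},{x1,x4},{x2,x3},{x2,x4},{x3,x4},{x1,x2,x4},{x2,x3,x4}} A2={{x2},{x4},{x1,x2},{x1,x4},{x2,x3},{x2,x4},{x3,x4},{x1,x2,x4},{x2,x3,x4}} A3={{x4},{x1,x4},{x2,x4},{x3,x4},{x1,x2,x4},{x2,x3,x4}}
  A12={{x4},{x1,x2},{x1,x4},{x2,x3},{x2,x4},{x3,x4},{x1,x2,x4},{x2,x3,x4}} A13={{x4},{x1,x4},{x2,x4},{x3,x4},{x1,x2,x4},{x2,x3,x4}} A23={{x4},{x1,x4},{x2,x4},{x3,x4},{x1,x2,x4},{x2,x3,x4}}
  A123={{x4},{x1,x4},{x2,x4},{x3,x4},{x1,x2,x4},{x2,x3,x4}}
C dims 3,3,1; δ0: rk 2, SNF 1^2; δ1: rk 1, SNF 1^1
Ȟ^0: (3−2)−0=1 ⇒ Z
Ȟ^1: (3−1)−2=0 ⇒ 0
Ȟ^2: (1−0)−1=0 ⇒ 0

Ȟ^0 = Z,  Ȟ^1 = 0,  Ȟ^2 = 0


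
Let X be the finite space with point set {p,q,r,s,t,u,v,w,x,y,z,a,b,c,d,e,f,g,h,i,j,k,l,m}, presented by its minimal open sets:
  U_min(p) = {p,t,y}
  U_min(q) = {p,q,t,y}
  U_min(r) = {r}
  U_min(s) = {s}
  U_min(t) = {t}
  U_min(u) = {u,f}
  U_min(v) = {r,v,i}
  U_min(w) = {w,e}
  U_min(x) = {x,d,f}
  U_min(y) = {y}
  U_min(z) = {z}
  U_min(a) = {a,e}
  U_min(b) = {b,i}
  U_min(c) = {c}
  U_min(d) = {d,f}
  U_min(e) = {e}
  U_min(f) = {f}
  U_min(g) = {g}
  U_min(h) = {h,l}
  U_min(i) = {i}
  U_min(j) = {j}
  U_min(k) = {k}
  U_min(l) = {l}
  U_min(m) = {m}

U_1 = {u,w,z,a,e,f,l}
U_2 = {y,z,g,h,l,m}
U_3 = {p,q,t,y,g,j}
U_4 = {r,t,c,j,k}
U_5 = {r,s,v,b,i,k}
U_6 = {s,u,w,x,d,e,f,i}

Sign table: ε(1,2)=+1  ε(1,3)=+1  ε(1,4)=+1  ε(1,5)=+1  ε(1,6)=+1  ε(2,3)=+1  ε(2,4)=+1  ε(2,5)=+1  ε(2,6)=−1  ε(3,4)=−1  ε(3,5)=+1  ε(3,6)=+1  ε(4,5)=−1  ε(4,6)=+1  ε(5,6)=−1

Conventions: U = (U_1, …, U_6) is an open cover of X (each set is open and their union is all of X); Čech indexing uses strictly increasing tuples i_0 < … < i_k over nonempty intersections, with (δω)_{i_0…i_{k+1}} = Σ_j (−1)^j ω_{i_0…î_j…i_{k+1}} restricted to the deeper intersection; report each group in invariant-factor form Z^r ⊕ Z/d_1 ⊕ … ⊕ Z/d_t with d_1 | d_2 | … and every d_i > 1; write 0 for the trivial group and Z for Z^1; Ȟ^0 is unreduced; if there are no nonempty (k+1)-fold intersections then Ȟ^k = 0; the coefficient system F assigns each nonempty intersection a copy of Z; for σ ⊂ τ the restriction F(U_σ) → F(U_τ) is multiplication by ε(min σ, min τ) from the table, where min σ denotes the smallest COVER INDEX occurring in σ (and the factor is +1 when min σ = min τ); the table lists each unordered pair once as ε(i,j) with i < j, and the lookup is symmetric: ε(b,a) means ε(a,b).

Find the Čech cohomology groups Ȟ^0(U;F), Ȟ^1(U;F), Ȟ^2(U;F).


Ȟ^0 = 0, Ȟ^1 = Z/2 and Ȟ^2 = 0

nerve of the cover:
  U12={z,l} U16={u,w,e,f} U23={y,g} U34={t,j} U45={r,k} U56={s,i}
C dims 6,6; δ0: rk 6, SNF 1^5·2
Ȟ^0 = (6 − 6) − 0 = 0, so Ȟ^0 ≅ 0
Ȟ^1 = (6 − 0) − 6 = 0 plus torsion [2], so Ȟ^1 ≅ Z/2
Ȟ^2 = (0 − 0) − 0 = 0, so Ȟ^2 ≅ 0


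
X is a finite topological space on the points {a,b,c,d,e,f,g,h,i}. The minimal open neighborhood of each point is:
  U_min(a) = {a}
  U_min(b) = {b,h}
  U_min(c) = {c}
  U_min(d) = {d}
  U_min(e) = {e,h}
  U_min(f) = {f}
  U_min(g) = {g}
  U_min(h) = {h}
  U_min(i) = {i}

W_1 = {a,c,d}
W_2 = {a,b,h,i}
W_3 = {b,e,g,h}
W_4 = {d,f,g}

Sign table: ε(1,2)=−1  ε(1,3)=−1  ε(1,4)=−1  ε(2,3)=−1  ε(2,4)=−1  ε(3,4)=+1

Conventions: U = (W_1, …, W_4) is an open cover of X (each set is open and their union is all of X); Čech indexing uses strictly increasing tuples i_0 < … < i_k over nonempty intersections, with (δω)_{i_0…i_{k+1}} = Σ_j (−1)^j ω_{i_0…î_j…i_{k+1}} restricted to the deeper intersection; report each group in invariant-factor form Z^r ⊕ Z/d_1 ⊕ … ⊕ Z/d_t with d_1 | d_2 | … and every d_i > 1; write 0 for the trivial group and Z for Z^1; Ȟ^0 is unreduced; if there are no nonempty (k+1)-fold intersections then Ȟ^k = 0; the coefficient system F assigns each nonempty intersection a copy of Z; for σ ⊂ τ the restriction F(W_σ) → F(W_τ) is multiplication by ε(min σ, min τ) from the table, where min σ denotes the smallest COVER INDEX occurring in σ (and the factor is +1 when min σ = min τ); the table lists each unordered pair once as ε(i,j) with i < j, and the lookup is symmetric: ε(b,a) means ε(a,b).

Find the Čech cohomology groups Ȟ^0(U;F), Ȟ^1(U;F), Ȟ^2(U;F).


Ȟ^0 = 0, Ȟ^1 = Z/2, Ȟ^2 = 0

nonempty overlaps:
  W12={a} W14={d} W23={b,h} W34={g}
C dims 4,4; δ0: rk 4, SNF 1^3·2
degree 0: 4−4−0 = 0 → Ȟ^0 ≅ 0
degree 1: 4−0−4 = 0 plus torsion [2] → Ȟ^1 ≅ Z/2
degree 2: 0−0−0 = 0 → Ȟ^2 ≅ 0


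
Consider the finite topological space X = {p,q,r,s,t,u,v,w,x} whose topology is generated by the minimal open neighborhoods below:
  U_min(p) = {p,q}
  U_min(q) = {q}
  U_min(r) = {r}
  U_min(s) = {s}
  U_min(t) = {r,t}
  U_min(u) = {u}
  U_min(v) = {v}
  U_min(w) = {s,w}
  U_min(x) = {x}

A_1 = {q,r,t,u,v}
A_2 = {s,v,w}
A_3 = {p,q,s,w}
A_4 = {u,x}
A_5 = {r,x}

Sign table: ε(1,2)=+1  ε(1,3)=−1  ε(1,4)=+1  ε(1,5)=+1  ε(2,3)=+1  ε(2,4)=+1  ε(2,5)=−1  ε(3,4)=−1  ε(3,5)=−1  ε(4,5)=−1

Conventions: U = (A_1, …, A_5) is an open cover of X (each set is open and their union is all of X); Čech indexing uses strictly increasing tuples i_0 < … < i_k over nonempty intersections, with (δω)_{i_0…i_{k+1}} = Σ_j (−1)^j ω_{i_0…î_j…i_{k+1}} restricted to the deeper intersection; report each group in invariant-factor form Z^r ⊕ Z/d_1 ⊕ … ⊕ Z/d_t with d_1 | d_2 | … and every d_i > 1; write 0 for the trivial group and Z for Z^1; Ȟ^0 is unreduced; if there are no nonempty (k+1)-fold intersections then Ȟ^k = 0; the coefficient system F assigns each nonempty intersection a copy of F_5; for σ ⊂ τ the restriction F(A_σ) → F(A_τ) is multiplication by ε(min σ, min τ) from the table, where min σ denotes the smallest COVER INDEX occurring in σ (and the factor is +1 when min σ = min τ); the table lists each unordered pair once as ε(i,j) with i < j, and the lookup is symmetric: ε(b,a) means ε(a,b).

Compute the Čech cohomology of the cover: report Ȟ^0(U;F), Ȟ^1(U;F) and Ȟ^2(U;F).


nerve simplices:
  A12={v} A13={q} A14={u} A15={r} A23={s,w} A45={x}
C dims 5,6; δ0: rk_F5 5
degree 0: 5−5−0 = 0 → Ȟ^0 ≅ 0
degree 1: 6−0−5 = 1 → Ȟ^1 ≅ Z/5
degree 2: 0−0−0 = 0 → Ȟ^2 ≅ 0

Ȟ^0 = 0,  Ȟ^1 = Z/5,  Ȟ^2 = 0


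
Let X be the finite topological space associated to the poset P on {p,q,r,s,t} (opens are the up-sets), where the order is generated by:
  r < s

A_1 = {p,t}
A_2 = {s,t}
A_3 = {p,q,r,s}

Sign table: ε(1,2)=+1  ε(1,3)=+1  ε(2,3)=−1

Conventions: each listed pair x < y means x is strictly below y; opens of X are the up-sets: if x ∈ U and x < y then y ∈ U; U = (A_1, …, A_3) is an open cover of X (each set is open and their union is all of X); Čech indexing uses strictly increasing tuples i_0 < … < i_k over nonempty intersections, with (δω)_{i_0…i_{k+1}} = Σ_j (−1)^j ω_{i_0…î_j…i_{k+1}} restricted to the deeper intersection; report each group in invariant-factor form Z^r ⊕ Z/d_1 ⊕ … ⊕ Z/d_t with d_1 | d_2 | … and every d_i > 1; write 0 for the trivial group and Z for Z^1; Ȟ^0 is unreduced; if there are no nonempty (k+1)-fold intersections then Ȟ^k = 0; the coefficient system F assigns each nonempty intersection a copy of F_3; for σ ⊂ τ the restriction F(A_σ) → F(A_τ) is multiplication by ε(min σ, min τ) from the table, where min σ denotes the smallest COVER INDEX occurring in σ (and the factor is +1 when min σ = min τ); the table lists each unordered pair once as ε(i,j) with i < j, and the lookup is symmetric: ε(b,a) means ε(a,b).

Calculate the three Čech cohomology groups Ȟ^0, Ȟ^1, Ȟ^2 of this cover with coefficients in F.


Ȟ^0(U;F) ≅ 0, Ȟ^1(U;F) ≅ 0 and Ȟ^2(U;F) ≅ 0

nerve of the cover:
  A12={t} A13={p} A23={s}
C dims 3,3; δ0: rk_F3 3
Ȟ^0 = (3 − 3) − 0 = 0, so Ȟ^0 ≅ 0
Ȟ^1 = (3 − 0) − 3 = 0, so Ȟ^1 ≅ 0
Ȟ^2 = (0 − 0) − 0 = 0, so Ȟ^2 ≅ 0


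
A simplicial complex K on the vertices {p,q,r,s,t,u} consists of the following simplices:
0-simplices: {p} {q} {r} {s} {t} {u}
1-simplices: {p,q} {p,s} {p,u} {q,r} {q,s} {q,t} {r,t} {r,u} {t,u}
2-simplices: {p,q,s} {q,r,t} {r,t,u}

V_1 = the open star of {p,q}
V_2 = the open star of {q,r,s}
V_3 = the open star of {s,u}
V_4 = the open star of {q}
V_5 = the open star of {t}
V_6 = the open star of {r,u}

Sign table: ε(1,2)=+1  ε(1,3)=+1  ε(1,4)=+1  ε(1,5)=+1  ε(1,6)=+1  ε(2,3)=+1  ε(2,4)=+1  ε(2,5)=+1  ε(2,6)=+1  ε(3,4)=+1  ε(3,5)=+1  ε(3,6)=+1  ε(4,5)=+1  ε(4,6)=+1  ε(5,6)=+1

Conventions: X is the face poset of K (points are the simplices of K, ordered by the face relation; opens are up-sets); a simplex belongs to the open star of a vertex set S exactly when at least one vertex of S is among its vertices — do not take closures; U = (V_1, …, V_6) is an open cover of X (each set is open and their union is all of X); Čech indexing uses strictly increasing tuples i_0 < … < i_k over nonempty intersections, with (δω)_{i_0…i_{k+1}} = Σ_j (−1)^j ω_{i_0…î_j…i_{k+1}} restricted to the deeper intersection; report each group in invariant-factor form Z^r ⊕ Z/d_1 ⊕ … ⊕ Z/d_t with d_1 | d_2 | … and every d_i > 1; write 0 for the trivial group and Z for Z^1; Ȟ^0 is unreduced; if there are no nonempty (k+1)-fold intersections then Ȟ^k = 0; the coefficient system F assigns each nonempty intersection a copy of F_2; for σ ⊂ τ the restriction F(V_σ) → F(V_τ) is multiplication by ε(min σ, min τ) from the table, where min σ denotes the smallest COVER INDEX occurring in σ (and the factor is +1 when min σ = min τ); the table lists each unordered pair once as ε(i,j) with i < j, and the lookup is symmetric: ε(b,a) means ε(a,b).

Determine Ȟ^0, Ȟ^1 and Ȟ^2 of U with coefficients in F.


cover nerve:
  V1={{p},{q},{p,q},{p,s},{p,u},{q,r},{q,s},{q,t},{p,q,s},{q,r,t}} V2={{q},{r},{s},{p,q},{p,s},{q,r},{q,s},{q,t},{r,t},{r,u},{p,q,s},{q,r,t},{r,t,u}} V3={{s},{u},{p,s},{p,u},{q,s},{r,u},{t,u},{p,q,s},{r,t,u}} V4={{q},{p,q},{q,r},{q,s},{q,t},{p,q,s},{q,r,t}} V5={{t},{q,t},{r,t},{t,u},{q,r,t},{r,t,u}} V6={{r},{u},{p,u},{q,r},{r,t},{r,u},{t,u},{q,r,t},{r,t,u}}
  V12={{q},{p,q},{p,s},{q,r},{q,s},{q,t},{p,q,s},{q,r,t}} V13={{p,s},{p,u},{q,s},{p,q,s}} V14={{q},{p,q},{q,r},{q,s},{q,t},{p,q,s},{q,r,t}} V15={{q,t},{q,r,t}} V16={{p,u},{q,r},{q,r,t}} V23={{s},{p,s},{q,s},{r,u},{p,q,s},{r,t,u}} V24={{q},{p,q},{q,r},{q,s},{q,t},{p,q,s},{q,r,t}} V25={{q,t},{r,t},{q,r,t},{r,t,u}} V26={{r},{q,r},{r,t},{r,u},{q,r,t},{r,t,u}} V34={{q,s},{p,q,s}} V35={{t,u},{r,t,u}} V36={{u},{p,u},{r,u},{t,u},{r,t,u}} V45={{q,t},{q,r,t}} V46={{q,r},{q,r,t}} V56={{r,t},{t,u},{q,r,t},{r,t,u}}
  V123={{p,s},{q,s},{p,q,s}} V124={{q},{p,q},{q,r},{q,s},{q,t},{p,q,s},{q,r,t}} V125={{q,t},{q,r,t}} V126={{q,r},{q,r,t}} V134={{q,s},{p,q,s}} V136={{p,u}} V145={{q,t},{q,r,t}} V146={{q,r},{q,r,t}} V156={{q,r,t}} V234={{q,s},{p,q,s}} V235={{r,t,u}} V236={{r,u},{r,t,u}} V245={{q,t},{q,r,t}} V246={{q,r},{q,r,t}} V256={{r,t},{q,r,t},{r,t,u}} V356={{t,u},{r,t,u}} V456={{q,r,t}}
  V1234={{q,s},{p,q,s}} V1245={{q,t},{q,r,t}} V1246={{q,r},{q,r,t}} V1256={{q,r,t}} V1456={{q,r,t}} V2356={{r,t,u}} V2456={{q,r,t}}
  V12456={{q,r,t}}
C dims 6,15,17,7; δ0: rk_F2 5; δ1: rk_F2 10; δ2: rk_F2 6
Ȟ^0: (6−5)−0=1 ⇒ Z/2
Ȟ^1: (15−10)−5=0 ⇒ 0
Ȟ^2: (17−6)−10=1 ⇒ Z/2

Ȟ^0(U;F) ≅ Z/2, Ȟ^1(U;F) ≅ 0 and Ȟ^2(U;F) ≅ Z/2
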